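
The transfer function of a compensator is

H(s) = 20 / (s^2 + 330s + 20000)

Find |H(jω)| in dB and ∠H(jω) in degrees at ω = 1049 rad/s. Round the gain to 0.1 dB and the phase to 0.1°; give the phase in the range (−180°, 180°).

Substitute s = j1049:
Numerator: 20 = 20 + j0
Denominator: (j1049)^2 + 330(j1049) + 20000 = -1080401 + j346170
|N| = √(20² + 0²) ≈ 20, ∠N ≈ 0.00°
|D| = √(1080401² + 346170²) ≈ 1.1345e+06, ∠D ≈ 162.23°
|H| = 20 / 1.1345e+06 ≈ 1.7629e-05
Gain = 20 log₁₀(1.7629e-05) ≈ -95.08 dB
∠H = 0.00° − 162.23° = -162.23°

-95.1 dB, -162.2°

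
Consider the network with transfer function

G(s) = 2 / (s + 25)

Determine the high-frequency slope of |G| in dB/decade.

-20 dB/decade

Each pole contributes −20 dB/decade at high frequency; each zero contributes +20 dB/decade.
Net: 0 zero(s) − 1 pole(s) → -20 dB/decade.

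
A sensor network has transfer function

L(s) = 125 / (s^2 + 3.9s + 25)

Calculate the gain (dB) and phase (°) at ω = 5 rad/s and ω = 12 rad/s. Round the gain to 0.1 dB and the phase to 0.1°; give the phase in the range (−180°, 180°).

At s = jω = j5:
quadratic: (j5)² + 3.9·j5 + 25 = 0 + j19.5 → |·| ≈ 19.5, ∠ ≈ 90.00°
|L| = 125 / 19.5 ≈ 6.4103
Gain = 20 log₁₀(6.4103) ≈ 16.14 dB
∠L = 0.00° − 90.00° = -90.00°

At s = jω = j12:
quadratic: (j12)² + 3.9·j12 + 25 = -119 + j46.8 → |·| ≈ 127.87, ∠ ≈ 158.53°
|L| = 125 / 127.87 ≈ 0.97756
Gain = 20 log₁₀(0.97756) ≈ -0.20 dB
∠L = 0.00° − 158.53° = -158.53°

ω = 5: 16.1 dB, -90.0°; ω = 12: -0.2 dB, -158.5°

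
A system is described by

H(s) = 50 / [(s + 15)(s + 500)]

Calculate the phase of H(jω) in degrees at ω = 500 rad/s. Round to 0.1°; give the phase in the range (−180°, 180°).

-133.3°

At s = jω = j500:
pole (s+15): 15 + j500 → |·| = √(15²+500²) = √250225 ≈ 500.22, ∠ = arctan(500/15) ≈ 88.28°
pole (s+500): 500 + j500 → |·| = √(500²+500²) = √500000 ≈ 707.11, ∠ = arctan(500/500) ≈ 45.00°
∠H = 0.00° − 133.28° = -133.28°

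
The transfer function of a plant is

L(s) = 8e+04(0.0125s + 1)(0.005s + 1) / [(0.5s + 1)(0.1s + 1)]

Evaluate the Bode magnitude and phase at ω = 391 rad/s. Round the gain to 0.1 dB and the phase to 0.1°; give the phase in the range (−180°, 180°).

41.2 dB, -36.9°

At ω = 391 rad/s:
zero (1 + j391·0.0125) = 1 + j4.8875 → |·| ≈ 4.9888, ∠ ≈ 78.44°
zero (1 + j391·0.005) = 1 + j1.955 → |·| ≈ 2.1959, ∠ ≈ 62.91°
pole (1 + j391·0.5) = 1 + j195.5 → |·| ≈ 195.5, ∠ ≈ 89.71°
pole (1 + j391·0.1) = 1 + j39.1 → |·| ≈ 39.113, ∠ ≈ 88.53°
|L| = 8e+04 · 4.9888 · 2.1959 / (195.5 · 39.113) ≈ 114.61
Gain = 20 log₁₀(114.61) ≈ 41.18 dB
∠L = (78.44° + 62.91°) − (89.71° + 88.53°) = -36.89°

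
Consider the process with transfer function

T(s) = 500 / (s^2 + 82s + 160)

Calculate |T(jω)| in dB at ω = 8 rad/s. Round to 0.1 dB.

-2.5 dB

Substitute s = j8:
Numerator: 500 = 500 + j0
Denominator: (j8)^2 + 82(j8) + 160 = 96 + j656
|N| = √(500² + 0²) ≈ 500, ∠N ≈ 0.00°
|D| = √(96² + 656²) ≈ 662.99, ∠D ≈ 81.67°
|T| = 500 / 662.99 ≈ 0.75416
Gain = 20 log₁₀(0.75416) ≈ -2.45 dB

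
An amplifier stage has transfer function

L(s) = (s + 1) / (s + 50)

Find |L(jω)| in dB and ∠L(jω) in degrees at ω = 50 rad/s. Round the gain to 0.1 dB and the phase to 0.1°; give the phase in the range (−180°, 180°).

-3.0 dB, 43.9°

At s = jω = j50:
zero (s+1): 1 + j50 → |·| = √(1²+50²) = √2501 ≈ 50.01, ∠ = arctan(50/1) ≈ 88.85°
pole (s+50): 50 + j50 → |·| = √(50²+50²) = √5000 ≈ 70.711, ∠ = arctan(50/50) ≈ 45.00°
|L| = 1 · 50.01 / 70.711 ≈ 0.70724
Gain = 20 log₁₀(0.70724) ≈ -3.01 dB
∠L = 88.85° − 45.00° = 43.85°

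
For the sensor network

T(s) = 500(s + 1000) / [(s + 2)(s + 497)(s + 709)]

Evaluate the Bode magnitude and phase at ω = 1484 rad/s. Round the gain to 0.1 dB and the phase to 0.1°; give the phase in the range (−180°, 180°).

-72.6 dB, -169.8°

At s = jω = j1484:
zero (s+1000): 1000 + j1484 → |·| = √(1000²+1484²) = √3202256 ≈ 1789.5, ∠ = arctan(1484/1000) ≈ 56.03°
pole (s+2): 2 + j1484 → |·| = √(2²+1484²) = √2202260 ≈ 1484, ∠ = arctan(1484/2) ≈ 89.92°
pole (s+497): 497 + j1484 → |·| = √(497²+1484²) = √2449265 ≈ 1565, ∠ = arctan(1484/497) ≈ 71.48°
pole (s+709): 709 + j1484 → |·| = √(709²+1484²) = √2704937 ≈ 1644.7, ∠ = arctan(1484/709) ≈ 64.46°
|T| = 500 · 1789.5 / 3.8197e+09 ≈ 0.00023425
Gain = 20 log₁₀(0.00023425) ≈ -72.61 dB
∠T = 56.03° − 225.86° = -169.83°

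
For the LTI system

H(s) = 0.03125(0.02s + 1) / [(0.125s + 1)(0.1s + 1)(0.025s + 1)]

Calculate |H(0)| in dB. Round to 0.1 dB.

-30.1 dB

H(0) = 0.03125 · 1 / 1 = 0.03125
20 log₁₀(0.03125) ≈ -30.10 dB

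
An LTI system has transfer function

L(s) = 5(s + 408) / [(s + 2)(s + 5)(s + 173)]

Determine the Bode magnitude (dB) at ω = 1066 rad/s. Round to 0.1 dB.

At s = jω = j1066:
zero (s+408): 408 + j1066 → |·| = √(408²+1066²) = √1302820 ≈ 1141.4, ∠ = arctan(1066/408) ≈ 69.06°
pole (s+2): 2 + j1066 → |·| = √(2²+1066²) = √1136360 ≈ 1066, ∠ = arctan(1066/2) ≈ 89.89°
pole (s+5): 5 + j1066 → |·| = √(5²+1066²) = √1136381 ≈ 1066, ∠ = arctan(1066/5) ≈ 89.73°
pole (s+173): 173 + j1066 → |·| = √(173²+1066²) = √1166285 ≈ 1079.9, ∠ = arctan(1066/173) ≈ 80.78°
|L| = 5 · 1141.4 / 1.2272e+09 ≈ 4.6504e-06
Gain = 20 log₁₀(4.6504e-06) ≈ -106.65 dB

-106.7 dB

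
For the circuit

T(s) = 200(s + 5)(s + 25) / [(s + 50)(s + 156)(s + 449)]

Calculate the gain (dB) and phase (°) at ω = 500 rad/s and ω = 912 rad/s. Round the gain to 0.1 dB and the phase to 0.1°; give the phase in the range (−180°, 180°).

At s = jω = j500:
zero (s+5): 5 + j500 → |·| = √(5²+500²) = √250025 ≈ 500.02, ∠ = arctan(500/5) ≈ 89.43°
zero (s+25): 25 + j500 → |·| = √(25²+500²) = √250625 ≈ 500.62, ∠ = arctan(500/25) ≈ 87.14°
pole (s+50): 50 + j500 → |·| = √(50²+500²) = √252500 ≈ 502.49, ∠ = arctan(500/50) ≈ 84.29°
pole (s+156): 156 + j500 → |·| = √(156²+500²) = √274336 ≈ 523.77, ∠ = arctan(500/156) ≈ 72.67°
pole (s+449): 449 + j500 → |·| = √(449²+500²) = √451601 ≈ 672.01, ∠ = arctan(500/449) ≈ 48.08°
|T| = 200 · 2.5032e+05 / 1.7687e+08 ≈ 0.28306
Gain = 20 log₁₀(0.28306) ≈ -10.96 dB
∠T = 176.57° − 205.04° = -28.47°

At s = jω = j912:
zero (s+5): 5 + j912 → |·| = √(5²+912²) = √831769 ≈ 912.01, ∠ = arctan(912/5) ≈ 89.69°
zero (s+25): 25 + j912 → |·| = √(25²+912²) = √832369 ≈ 912.34, ∠ = arctan(912/25) ≈ 88.43°
pole (s+50): 50 + j912 → |·| = √(50²+912²) = √834244 ≈ 913.37, ∠ = arctan(912/50) ≈ 86.86°
pole (s+156): 156 + j912 → |·| = √(156²+912²) = √856080 ≈ 925.25, ∠ = arctan(912/156) ≈ 80.29°
pole (s+449): 449 + j912 → |·| = √(449²+912²) = √1033345 ≈ 1016.5, ∠ = arctan(912/449) ≈ 63.79°
|T| = 200 · 8.3206e+05 / 8.5904e+08 ≈ 0.19372
Gain = 20 log₁₀(0.19372) ≈ -14.26 dB
∠T = 178.12° − 230.94° = -52.82°

ω = 500: -11.0 dB, -28.5°; ω = 912: -14.3 dB, -52.8°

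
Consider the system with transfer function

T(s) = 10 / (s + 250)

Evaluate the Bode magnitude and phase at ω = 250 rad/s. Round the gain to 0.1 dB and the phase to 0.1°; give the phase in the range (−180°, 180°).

-31.0 dB, -45.0°

At s = jω = j250:
pole (s+250): 250 + j250 → |·| = √(250²+250²) = √125000 ≈ 353.55, ∠ = arctan(250/250) ≈ 45.00°
|T| = 10 / 353.55 ≈ 0.028285
Gain = 20 log₁₀(0.028285) ≈ -30.97 dB
∠T = 0.00° − 45.00° = -45.00°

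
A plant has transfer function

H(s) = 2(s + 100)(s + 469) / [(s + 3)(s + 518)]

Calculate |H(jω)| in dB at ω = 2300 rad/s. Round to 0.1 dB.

At s = jω = j2300:
zero (s+100): 100 + j2300 → |·| = √(100²+2300²) = √5300000 ≈ 2302.2, ∠ = arctan(2300/100) ≈ 87.51°
zero (s+469): 469 + j2300 → |·| = √(469²+2300²) = √5509961 ≈ 2347.3, ∠ = arctan(2300/469) ≈ 78.47°
pole (s+3): 3 + j2300 → |·| = √(3²+2300²) = √5290009 ≈ 2300, ∠ = arctan(2300/3) ≈ 89.93°
pole (s+518): 518 + j2300 → |·| = √(518²+2300²) = √5558324 ≈ 2357.6, ∠ = arctan(2300/518) ≈ 77.31°
|H| = 2 · 5.404e+06 / 5.4225e+06 ≈ 1.9932
Gain = 20 log₁₀(1.9932) ≈ 5.99 dB

6.0 dB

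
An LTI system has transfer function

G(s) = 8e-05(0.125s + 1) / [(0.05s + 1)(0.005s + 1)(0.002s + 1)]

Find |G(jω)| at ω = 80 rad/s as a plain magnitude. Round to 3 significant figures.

At ω = 80 rad/s:
zero (1 + j80·0.125) = 1 + j10 → |·| ≈ 10.05, ∠ ≈ 84.29°
pole (1 + j80·0.05) = 1 + j4 → |·| ≈ 4.1231, ∠ ≈ 75.96°
pole (1 + j80·0.005) = 1 + j0.4 → |·| ≈ 1.077, ∠ ≈ 21.80°
pole (1 + j80·0.002) = 1 + j0.16 → |·| ≈ 1.0127, ∠ ≈ 9.09°
|G| = 8e-05 · 10.05 / (4.1231 · 1.077 · 1.0127) ≈ 0.00017879

0.000179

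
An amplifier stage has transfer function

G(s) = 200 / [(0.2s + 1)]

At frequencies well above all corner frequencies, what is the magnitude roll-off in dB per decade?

Each pole contributes −20 dB/decade at high frequency; each zero contributes +20 dB/decade.
Net: 0 zero(s) − 1 pole(s) → -20 dB/decade.

-20 dB/decade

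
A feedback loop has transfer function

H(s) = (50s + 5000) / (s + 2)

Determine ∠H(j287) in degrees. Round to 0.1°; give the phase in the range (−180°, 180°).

-18.8°

Substitute s = j287:
Numerator: 50(j287) + 5000 = 5000 + j14350
Denominator: (j287) + 2 = 2 + j287
|N| = √(5000² + 14350²) ≈ 15196, ∠N ≈ 70.79°
|D| = √(2² + 287²) ≈ 287.01, ∠D ≈ 89.60°
∠H = 70.79° − 89.60° = -18.81°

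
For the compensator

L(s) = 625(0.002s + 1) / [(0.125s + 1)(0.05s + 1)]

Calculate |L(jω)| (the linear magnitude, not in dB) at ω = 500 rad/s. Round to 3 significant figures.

0.565

At ω = 500 rad/s:
zero (1 + j500·0.002) = 1 + j1 → |·| ≈ 1.4142, ∠ ≈ 45.00°
pole (1 + j500·0.125) = 1 + j62.5 → |·| ≈ 62.508, ∠ ≈ 89.08°
pole (1 + j500·0.05) = 1 + j25 → |·| ≈ 25.02, ∠ ≈ 87.71°
|L| = 625 · 1.4142 / (62.508 · 25.02) ≈ 0.56516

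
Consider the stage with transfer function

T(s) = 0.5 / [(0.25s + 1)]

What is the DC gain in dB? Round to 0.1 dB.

-6.0 dB

T(0) = 0.5 · 1 / 1 = 0.5
20 log₁₀(0.5) ≈ -6.02 dB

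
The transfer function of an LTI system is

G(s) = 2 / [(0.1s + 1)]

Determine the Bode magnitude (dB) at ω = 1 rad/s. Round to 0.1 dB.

6.0 dB

At ω = 1 rad/s:
pole (1 + j1·0.1) = 1 + j0.1 → |·| ≈ 1.005, ∠ ≈ 5.71°
|G| = 2 · 1 / (1.005) ≈ 1.99
Gain = 20 log₁₀(1.99) ≈ 5.98 dB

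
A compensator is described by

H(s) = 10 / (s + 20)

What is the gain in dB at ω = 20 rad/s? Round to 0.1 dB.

-9.0 dB

At s = jω = j20:
pole (s+20): 20 + j20 → |·| = √(20²+20²) = √800 ≈ 28.284, ∠ = arctan(20/20) ≈ 45.00°
|H| = 10 / 28.284 ≈ 0.35356
Gain = 20 log₁₀(0.35356) ≈ -9.03 dB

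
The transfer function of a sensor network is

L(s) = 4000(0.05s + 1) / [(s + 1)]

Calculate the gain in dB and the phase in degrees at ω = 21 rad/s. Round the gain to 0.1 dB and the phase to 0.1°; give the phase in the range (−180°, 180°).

48.8 dB, -40.9°

At ω = 21 rad/s:
zero (1 + j21·0.05) = 1 + j1.05 → |·| ≈ 1.45, ∠ ≈ 46.40°
pole (1 + j21·1) = 1 + j21 → |·| ≈ 21.024, ∠ ≈ 87.27°
|L| = 4000 · 1.45 / (21.024) ≈ 275.88
Gain = 20 log₁₀(275.88) ≈ 48.81 dB
∠L = (46.40°) − (87.27°) = -40.87°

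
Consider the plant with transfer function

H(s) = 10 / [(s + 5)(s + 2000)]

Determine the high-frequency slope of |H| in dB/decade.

Each pole contributes −20 dB/decade at high frequency; each zero contributes +20 dB/decade.
Net: 0 zero(s) − 2 pole(s) → -40 dB/decade.

-40 dB/decade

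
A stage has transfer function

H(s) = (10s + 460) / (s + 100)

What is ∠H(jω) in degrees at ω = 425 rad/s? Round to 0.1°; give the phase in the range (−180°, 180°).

Substitute s = j425:
Numerator: 10(j425) + 460 = 460 + j4250
Denominator: (j425) + 100 = 100 + j425
|N| = √(460² + 4250²) ≈ 4274.8, ∠N ≈ 83.82°
|D| = √(100² + 425²) ≈ 436.61, ∠D ≈ 76.76°
∠H = 83.82° − 76.76° = 7.06°

7.1°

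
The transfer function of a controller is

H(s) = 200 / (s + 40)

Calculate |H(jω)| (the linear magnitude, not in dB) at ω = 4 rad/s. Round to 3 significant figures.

4.98

At s = jω = j4:
pole (s+40): 40 + j4 → |·| = √(40²+4²) = √1616 ≈ 40.2, ∠ = arctan(4/40) ≈ 5.71°
|H| = 200 / 40.2 ≈ 4.9751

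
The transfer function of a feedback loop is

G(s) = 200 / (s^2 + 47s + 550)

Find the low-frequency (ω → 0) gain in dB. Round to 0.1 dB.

G(0) = 200 / 550 ≈ 0.36364
20 log₁₀(0.36364) ≈ -8.79 dB

-8.8 dB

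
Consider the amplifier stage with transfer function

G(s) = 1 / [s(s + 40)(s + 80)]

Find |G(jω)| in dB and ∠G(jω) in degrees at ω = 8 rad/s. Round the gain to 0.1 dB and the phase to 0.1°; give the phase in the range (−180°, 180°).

At s = jω = j8:
pole (s+40): 40 + j8 → |·| = √(40²+8²) = √1664 ≈ 40.792, ∠ = arctan(8/40) ≈ 11.31°
pole (s+80): 80 + j8 → |·| = √(80²+8²) = √6464 ≈ 80.399, ∠ = arctan(8/80) ≈ 5.71°
pole at origin: |s| = 8, ∠ = 90.00° (in denominator)
|G| = 1 / 26237 ≈ 3.8114e-05
Gain = 20 log₁₀(3.8114e-05) ≈ -88.38 dB
∠G = 0.00° − 107.02° = -107.02°

-88.4 dB, -107.0°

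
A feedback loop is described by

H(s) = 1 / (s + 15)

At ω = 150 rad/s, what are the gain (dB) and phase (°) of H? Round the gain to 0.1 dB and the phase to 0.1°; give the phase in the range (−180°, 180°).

At s = jω = j150:
pole (s+15): 15 + j150 → |·| = √(15²+150²) = √22725 ≈ 150.75, ∠ = arctan(150/15) ≈ 84.29°
|H| = 1 / 150.75 ≈ 0.0066335
Gain = 20 log₁₀(0.0066335) ≈ -43.57 dB
∠H = 0.00° − 84.29° = -84.29°

-43.6 dB, -84.3°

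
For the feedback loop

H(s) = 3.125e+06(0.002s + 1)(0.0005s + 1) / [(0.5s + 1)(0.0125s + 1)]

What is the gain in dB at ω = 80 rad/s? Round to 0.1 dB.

95.0 dB

At ω = 80 rad/s:
zero (1 + j80·0.002) = 1 + j0.16 → |·| ≈ 1.0127, ∠ ≈ 9.09°
zero (1 + j80·0.0005) = 1 + j0.04 → |·| ≈ 1.0008, ∠ ≈ 2.29°
pole (1 + j80·0.5) = 1 + j40 → |·| ≈ 40.012, ∠ ≈ 88.57°
pole (1 + j80·0.0125) = 1 + j1 → |·| ≈ 1.4142, ∠ ≈ 45.00°
|H| = 3.125e+06 · 1.0127 · 1.0008 / (40.012 · 1.4142) ≈ 55973
Gain = 20 log₁₀(55973) ≈ 94.96 dB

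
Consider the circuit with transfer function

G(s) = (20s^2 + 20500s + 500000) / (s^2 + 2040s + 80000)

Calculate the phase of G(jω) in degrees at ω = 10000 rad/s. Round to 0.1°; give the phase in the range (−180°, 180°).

5.7°

Substitute s = j10000:
Numerator: 20(j10000)^2 + 20500(j10000) + 500000 = -1999500000 + j205000000
Denominator: (j10000)^2 + 2040(j10000) + 80000 = -99920000 + j20400000
|N| = √(1999500000² + 205000000²) ≈ 2.01e+09, ∠N ≈ 174.15°
|D| = √(99920000² + 20400000²) ≈ 1.0198e+08, ∠D ≈ 168.46°
∠G = 174.15° − 168.46° = 5.69°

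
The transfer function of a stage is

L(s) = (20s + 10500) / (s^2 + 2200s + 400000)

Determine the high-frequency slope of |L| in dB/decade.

-20 dB/decade

Each pole contributes −20 dB/decade at high frequency; each zero contributes +20 dB/decade.
Net: 1 zero(s) − 2 pole(s) → -20 dB/decade.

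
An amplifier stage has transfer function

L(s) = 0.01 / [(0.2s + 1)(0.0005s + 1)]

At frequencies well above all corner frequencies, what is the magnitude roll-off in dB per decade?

-40 dB/decade

Each pole contributes −20 dB/decade at high frequency; each zero contributes +20 dB/decade.
Net: 0 zero(s) − 2 pole(s) → -40 dB/decade.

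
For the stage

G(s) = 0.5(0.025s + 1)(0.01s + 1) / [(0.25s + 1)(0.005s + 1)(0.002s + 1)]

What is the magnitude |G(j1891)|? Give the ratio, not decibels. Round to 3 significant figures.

At ω = 1891 rad/s:
zero (1 + j1891·0.025) = 1 + j47.275 → |·| ≈ 47.286, ∠ ≈ 88.79°
zero (1 + j1891·0.01) = 1 + j18.91 → |·| ≈ 18.936, ∠ ≈ 86.97°
pole (1 + j1891·0.25) = 1 + j472.75 → |·| ≈ 472.75, ∠ ≈ 89.88°
pole (1 + j1891·0.005) = 1 + j9.455 → |·| ≈ 9.5077, ∠ ≈ 83.96°
pole (1 + j1891·0.002) = 1 + j3.782 → |·| ≈ 3.912, ∠ ≈ 75.19°
|G| = 0.5 · 47.286 · 18.936 / (472.75 · 9.5077 · 3.912) ≈ 0.025462

0.0255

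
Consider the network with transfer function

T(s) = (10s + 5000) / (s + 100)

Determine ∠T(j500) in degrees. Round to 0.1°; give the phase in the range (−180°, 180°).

Substitute s = j500:
Numerator: 10(j500) + 5000 = 5000 + j5000
Denominator: (j500) + 100 = 100 + j500
|N| = √(5000² + 5000²) ≈ 7071.1, ∠N ≈ 45.00°
|D| = √(100² + 500²) ≈ 509.9, ∠D ≈ 78.69°
∠T = 45.00° − 78.69° = -33.69°

-33.7°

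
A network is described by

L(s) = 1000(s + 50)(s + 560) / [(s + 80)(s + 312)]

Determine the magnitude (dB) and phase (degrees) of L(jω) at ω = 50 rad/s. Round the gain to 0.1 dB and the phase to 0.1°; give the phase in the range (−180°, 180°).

62.5 dB, 9.0°

At s = jω = j50:
zero (s+50): 50 + j50 → |·| = √(50²+50²) = √5000 ≈ 70.711, ∠ = arctan(50/50) ≈ 45.00°
zero (s+560): 560 + j50 → |·| = √(560²+50²) = √316100 ≈ 562.23, ∠ = arctan(50/560) ≈ 5.10°
pole (s+80): 80 + j50 → |·| = √(80²+50²) = √8900 ≈ 94.34, ∠ = arctan(50/80) ≈ 32.01°
pole (s+312): 312 + j50 → |·| = √(312²+50²) = √99844 ≈ 315.98, ∠ = arctan(50/312) ≈ 9.10°
|L| = 1000 · 39756 / 29810 ≈ 1333.6
Gain = 20 log₁₀(1333.6) ≈ 62.50 dB
∠L = 50.10° − 41.11° = 8.99°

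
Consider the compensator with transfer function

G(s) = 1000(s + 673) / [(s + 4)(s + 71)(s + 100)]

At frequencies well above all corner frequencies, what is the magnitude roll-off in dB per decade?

Each pole contributes −20 dB/decade at high frequency; each zero contributes +20 dB/decade.
Net: 1 zero(s) − 3 pole(s) → -40 dB/decade.

-40 dB/decade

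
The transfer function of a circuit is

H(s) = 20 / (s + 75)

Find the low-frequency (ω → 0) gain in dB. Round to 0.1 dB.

-11.5 dB

H(0) = 20 / (75) ≈ 0.26667
20 log₁₀(0.26667) ≈ -11.48 dB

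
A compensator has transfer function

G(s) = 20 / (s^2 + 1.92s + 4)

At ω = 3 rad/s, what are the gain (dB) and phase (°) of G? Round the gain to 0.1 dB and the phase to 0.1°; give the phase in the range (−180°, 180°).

At s = jω = j3:
quadratic: (j3)² + 1.92·j3 + 4 = -5 + j5.76 → |·| ≈ 7.6274, ∠ ≈ 130.96°
|G| = 20 / 7.6274 ≈ 2.6221
Gain = 20 log₁₀(2.6221) ≈ 8.37 dB
∠G = 0.00° − 130.96° = -130.96°

8.4 dB, -131.0°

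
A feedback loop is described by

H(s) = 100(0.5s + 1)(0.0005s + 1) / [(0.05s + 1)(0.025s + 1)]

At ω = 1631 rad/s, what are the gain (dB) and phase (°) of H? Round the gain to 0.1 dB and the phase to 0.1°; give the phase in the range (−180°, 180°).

30.0 dB, -48.8°

At ω = 1631 rad/s:
zero (1 + j1631·0.5) = 1 + j815.5 → |·| ≈ 815.5, ∠ ≈ 89.93°
zero (1 + j1631·0.0005) = 1 + j0.8155 → |·| ≈ 1.2904, ∠ ≈ 39.20°
pole (1 + j1631·0.05) = 1 + j81.55 → |·| ≈ 81.556, ∠ ≈ 89.30°
pole (1 + j1631·0.025) = 1 + j40.775 → |·| ≈ 40.787, ∠ ≈ 88.60°
|H| = 100 · 815.5 · 1.2904 / (81.556 · 40.787) ≈ 31.635
Gain = 20 log₁₀(31.635) ≈ 30.00 dB
∠H = (89.93° + 39.20°) − (89.30° + 88.60°) = -48.77°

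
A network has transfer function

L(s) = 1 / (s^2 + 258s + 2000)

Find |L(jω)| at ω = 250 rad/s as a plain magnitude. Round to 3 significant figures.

Substitute s = j250:
Numerator: 1 = 1 + j0
Denominator: (j250)^2 + 258(j250) + 2000 = -60500 + j64500
|N| = √(1² + 0²) ≈ 1, ∠N ≈ 0.00°
|D| = √(60500² + 64500²) ≈ 88434, ∠D ≈ 133.17°
|L| = 1 / 88434 ≈ 1.1308e-05

1.13e-05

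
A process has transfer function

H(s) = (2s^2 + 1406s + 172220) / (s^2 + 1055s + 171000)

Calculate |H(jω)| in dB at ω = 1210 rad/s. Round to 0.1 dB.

5.0 dB

Substitute s = j1210:
Numerator: 2(j1210)^2 + 1406(j1210) + 172220 = -2755980 + j1701260
Denominator: (j1210)^2 + 1055(j1210) + 171000 = -1293100 + j1276550
|N| = √(2755980² + 1701260²) ≈ 3.2388e+06, ∠N ≈ 148.31°
|D| = √(1293100² + 1276550²) ≈ 1.8171e+06, ∠D ≈ 135.37°
|H| = 3.2388e+06 / 1.8171e+06 ≈ 1.7824
Gain = 20 log₁₀(1.7824) ≈ 5.02 dB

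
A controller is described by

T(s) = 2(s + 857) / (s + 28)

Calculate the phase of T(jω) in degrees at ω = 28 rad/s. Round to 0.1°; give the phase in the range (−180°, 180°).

-43.1°

At s = jω = j28:
zero (s+857): 857 + j28 → |·| = √(857²+28²) = √735233 ≈ 857.46, ∠ = arctan(28/857) ≈ 1.87°
pole (s+28): 28 + j28 → |·| = √(28²+28²) = √1568 ≈ 39.598, ∠ = arctan(28/28) ≈ 45.00°
∠T = 1.87° − 45.00° = -43.13°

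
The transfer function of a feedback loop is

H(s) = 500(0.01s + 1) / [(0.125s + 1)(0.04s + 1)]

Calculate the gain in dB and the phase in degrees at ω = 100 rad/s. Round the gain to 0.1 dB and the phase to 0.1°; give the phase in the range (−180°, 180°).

22.7 dB, -116.4°

At ω = 100 rad/s:
zero (1 + j100·0.01) = 1 + j1 → |·| ≈ 1.4142, ∠ ≈ 45.00°
pole (1 + j100·0.125) = 1 + j12.5 → |·| ≈ 12.54, ∠ ≈ 85.43°
pole (1 + j100·0.04) = 1 + j4 → |·| ≈ 4.1231, ∠ ≈ 75.96°
|H| = 500 · 1.4142 / (12.54 · 4.1231) ≈ 13.676
Gain = 20 log₁₀(13.676) ≈ 22.72 dB
∠H = (45.00°) − (85.43° + 75.96°) = -116.39°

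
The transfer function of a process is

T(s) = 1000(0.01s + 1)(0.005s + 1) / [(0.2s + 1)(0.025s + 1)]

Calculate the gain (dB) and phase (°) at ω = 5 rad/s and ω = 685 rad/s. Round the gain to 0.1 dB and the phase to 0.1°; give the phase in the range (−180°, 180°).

At ω = 5 rad/s:
zero (1 + j5·0.01) = 1 + j0.05 → |·| ≈ 1.0012, ∠ ≈ 2.86°
zero (1 + j5·0.005) = 1 + j0.025 → |·| ≈ 1.0003, ∠ ≈ 1.43°
pole (1 + j5·0.2) = 1 + j1 → |·| ≈ 1.4142, ∠ ≈ 45.00°
pole (1 + j5·0.025) = 1 + j0.125 → |·| ≈ 1.0078, ∠ ≈ 7.13°
|T| = 1000 · 1.0012 · 1.0003 / (1.4142 · 1.0078) ≈ 702.69
Gain = 20 log₁₀(702.69) ≈ 56.94 dB
∠T = (2.86° + 1.43°) − (45.00° + 7.13°) = -47.84°

At ω = 685 rad/s:
zero (1 + j685·0.01) = 1 + j6.85 → |·| ≈ 6.9226, ∠ ≈ 81.69°
zero (1 + j685·0.005) = 1 + j3.425 → |·| ≈ 3.568, ∠ ≈ 73.72°
pole (1 + j685·0.2) = 1 + j137 → |·| ≈ 137, ∠ ≈ 89.58°
pole (1 + j685·0.025) = 1 + j17.125 → |·| ≈ 17.154, ∠ ≈ 86.66°
|T| = 1000 · 6.9226 · 3.568 / (137 · 17.154) ≈ 10.51
Gain = 20 log₁₀(10.51) ≈ 20.43 dB
∠T = (81.69° + 73.72°) − (89.58° + 86.66°) = -20.83°

ω = 5: 56.9 dB, -47.8°; ω = 685: 20.4 dB, -20.8°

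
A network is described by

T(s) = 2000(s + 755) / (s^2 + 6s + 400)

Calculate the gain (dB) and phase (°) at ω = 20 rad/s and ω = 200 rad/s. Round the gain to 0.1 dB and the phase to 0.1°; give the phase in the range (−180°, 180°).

ω = 20: 82.0 dB, -88.5°; ω = 200: 31.9 dB, -163.4°

At s = jω = j20:
zero (s+755): 755 + j20 → |·| = √(755²+20²) = √570425 ≈ 755.26, ∠ = arctan(20/755) ≈ 1.52°
quadratic: (j20)² + 6·j20 + 400 = 0 + j120 → |·| ≈ 120, ∠ ≈ 90.00°
|T| = 2000 · 755.26 / 120 ≈ 12588
Gain = 20 log₁₀(12588) ≈ 82.00 dB
∠T = 1.52° − 90.00° = -88.48°

At s = jω = j200:
zero (s+755): 755 + j200 → |·| = √(755²+200²) = √610025 ≈ 781.04, ∠ = arctan(200/755) ≈ 14.84°
quadratic: (j200)² + 6·j200 + 400 = -39600 + j1200 → |·| ≈ 39618, ∠ ≈ 178.26°
|T| = 2000 · 781.04 / 39618 ≈ 39.429
Gain = 20 log₁₀(39.429) ≈ 31.92 dB
∠T = 14.84° − 178.26° = -163.42°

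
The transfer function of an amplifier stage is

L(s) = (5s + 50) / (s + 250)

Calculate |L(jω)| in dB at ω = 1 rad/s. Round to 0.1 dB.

Substitute s = j1:
Numerator: 5(j1) + 50 = 50 + j5
Denominator: (j1) + 250 = 250 + j1
|N| = √(50² + 5²) ≈ 50.249, ∠N ≈ 5.71°
|D| = √(250² + 1²) ≈ 250, ∠D ≈ 0.23°
|L| = 50.249 / 250 ≈ 0.201
Gain = 20 log₁₀(0.201) ≈ -13.94 dB

-13.9 dB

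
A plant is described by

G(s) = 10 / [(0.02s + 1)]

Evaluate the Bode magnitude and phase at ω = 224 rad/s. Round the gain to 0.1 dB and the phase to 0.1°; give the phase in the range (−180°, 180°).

6.8 dB, -77.4°

At ω = 224 rad/s:
pole (1 + j224·0.02) = 1 + j4.48 → |·| ≈ 4.5903, ∠ ≈ 77.42°
|G| = 10 · 1 / (4.5903) ≈ 2.1785
Gain = 20 log₁₀(2.1785) ≈ 6.76 dB
∠G = (0°) − (77.42°) = -77.42°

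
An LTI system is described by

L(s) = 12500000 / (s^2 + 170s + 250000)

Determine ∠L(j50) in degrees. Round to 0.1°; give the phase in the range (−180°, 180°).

-2.0°

At s = jω = j50:
quadratic: (j50)² + 170·j50 + 250000 = 247500 + j8500 → |·| ≈ 2.4765e+05, ∠ ≈ 1.97°
∠L = 0.00° − 1.97° = -1.97°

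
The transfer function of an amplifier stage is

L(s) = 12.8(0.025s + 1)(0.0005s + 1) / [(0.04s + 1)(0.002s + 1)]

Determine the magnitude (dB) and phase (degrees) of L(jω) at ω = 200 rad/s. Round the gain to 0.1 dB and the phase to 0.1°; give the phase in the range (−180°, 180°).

At ω = 200 rad/s:
zero (1 + j200·0.025) = 1 + j5 → |·| ≈ 5.099, ∠ ≈ 78.69°
zero (1 + j200·0.0005) = 1 + j0.1 → |·| ≈ 1.005, ∠ ≈ 5.71°
pole (1 + j200·0.04) = 1 + j8 → |·| ≈ 8.0623, ∠ ≈ 82.87°
pole (1 + j200·0.002) = 1 + j0.4 → |·| ≈ 1.077, ∠ ≈ 21.80°
|L| = 12.8 · 5.099 · 1.005 / (8.0623 · 1.077) ≈ 7.5542
Gain = 20 log₁₀(7.5542) ≈ 17.56 dB
∠L = (78.69° + 5.71°) − (82.87° + 21.80°) = -20.27°

17.6 dB, -20.3°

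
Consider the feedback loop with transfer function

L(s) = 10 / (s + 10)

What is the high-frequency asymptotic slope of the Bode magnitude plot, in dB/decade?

-20 dB/decade

Each pole contributes −20 dB/decade at high frequency; each zero contributes +20 dB/decade.
Net: 0 zero(s) − 1 pole(s) → -20 dB/decade.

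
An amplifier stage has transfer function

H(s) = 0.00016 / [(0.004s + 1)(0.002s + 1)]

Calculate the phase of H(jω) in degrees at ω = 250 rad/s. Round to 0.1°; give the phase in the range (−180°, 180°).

At ω = 250 rad/s:
pole (1 + j250·0.004) = 1 + j1 → |·| ≈ 1.4142, ∠ ≈ 45.00°
pole (1 + j250·0.002) = 1 + j0.5 → |·| ≈ 1.118, ∠ ≈ 26.57°
∠H = (0°) − (45.00° + 26.57°) = -71.57°

-71.6°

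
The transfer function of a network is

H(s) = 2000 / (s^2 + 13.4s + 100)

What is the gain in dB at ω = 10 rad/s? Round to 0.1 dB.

At s = jω = j10:
quadratic: (j10)² + 13.4·j10 + 100 = 0 + j134 → |·| ≈ 134, ∠ ≈ 90.00°
|H| = 2000 / 134 ≈ 14.925
Gain = 20 log₁₀(14.925) ≈ 23.48 dB

23.5 dB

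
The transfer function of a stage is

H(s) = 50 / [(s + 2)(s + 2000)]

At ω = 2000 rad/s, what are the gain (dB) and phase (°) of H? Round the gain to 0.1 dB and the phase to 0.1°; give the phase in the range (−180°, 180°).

-101.1 dB, -134.9°

At s = jω = j2000:
pole (s+2): 2 + j2000 → |·| = √(2²+2000²) = √4000004 ≈ 2000, ∠ = arctan(2000/2) ≈ 89.94°
pole (s+2000): 2000 + j2000 → |·| = √(2000²+2000²) = √8000000 ≈ 2828.4, ∠ = arctan(2000/2000) ≈ 45.00°
|H| = 50 / 5.6568e+06 ≈ 8.8389e-06
Gain = 20 log₁₀(8.8389e-06) ≈ -101.07 dB
∠H = 0.00° − 134.94° = -134.94°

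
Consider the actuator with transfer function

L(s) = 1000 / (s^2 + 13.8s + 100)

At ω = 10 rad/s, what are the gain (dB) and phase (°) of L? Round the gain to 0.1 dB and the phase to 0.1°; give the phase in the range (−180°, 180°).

At s = jω = j10:
quadratic: (j10)² + 13.8·j10 + 100 = 0 + j138 → |·| ≈ 138, ∠ ≈ 90.00°
|L| = 1000 / 138 ≈ 7.2464
Gain = 20 log₁₀(7.2464) ≈ 17.20 dB
∠L = 0.00° − 90.00° = -90.00°

17.2 dB, -90.0°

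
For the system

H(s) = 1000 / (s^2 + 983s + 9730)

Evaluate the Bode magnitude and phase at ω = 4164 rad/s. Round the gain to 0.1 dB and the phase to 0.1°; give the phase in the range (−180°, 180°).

Substitute s = j4164:
Numerator: 1000 = 1000 + j0
Denominator: (j4164)^2 + 983(j4164) + 9730 = -17329166 + j4093212
|N| = √(1000² + 0²) ≈ 1000, ∠N ≈ 0.00°
|D| = √(17329166² + 4093212²) ≈ 1.7806e+07, ∠D ≈ 166.71°
|H| = 1000 / 1.7806e+07 ≈ 5.6161e-05
Gain = 20 log₁₀(5.6161e-05) ≈ -85.01 dB
∠H = 0.00° − 166.71° = -166.71°

-85.0 dB, -166.7°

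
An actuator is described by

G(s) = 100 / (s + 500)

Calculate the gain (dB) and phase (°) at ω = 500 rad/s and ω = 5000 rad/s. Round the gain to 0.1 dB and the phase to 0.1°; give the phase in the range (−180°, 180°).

ω = 500: -17.0 dB, -45.0°; ω = 5000: -34.0 dB, -84.3°

At s = jω = j500:
pole (s+500): 500 + j500 → |·| = √(500²+500²) = √500000 ≈ 707.11, ∠ = arctan(500/500) ≈ 45.00°
|G| = 100 / 707.11 ≈ 0.14142
Gain = 20 log₁₀(0.14142) ≈ -16.99 dB
∠G = 0.00° − 45.00° = -45.00°

At s = jω = j5000:
pole (s+500): 500 + j5000 → |·| = √(500²+5000²) = √25250000 ≈ 5024.9, ∠ = arctan(5000/500) ≈ 84.29°
|G| = 100 / 5024.9 ≈ 0.019901
Gain = 20 log₁₀(0.019901) ≈ -34.02 dB
∠G = 0.00° − 84.29° = -84.29°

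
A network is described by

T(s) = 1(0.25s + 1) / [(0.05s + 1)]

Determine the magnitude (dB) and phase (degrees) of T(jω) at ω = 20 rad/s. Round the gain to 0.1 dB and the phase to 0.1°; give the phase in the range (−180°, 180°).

At ω = 20 rad/s:
zero (1 + j20·0.25) = 1 + j5 → |·| ≈ 5.099, ∠ ≈ 78.69°
pole (1 + j20·0.05) = 1 + j1 → |·| ≈ 1.4142, ∠ ≈ 45.00°
|T| = 1 · 5.099 / (1.4142) ≈ 3.6056
Gain = 20 log₁₀(3.6056) ≈ 11.14 dB
∠T = (78.69°) − (45.00°) = 33.69°

11.1 dB, 33.7°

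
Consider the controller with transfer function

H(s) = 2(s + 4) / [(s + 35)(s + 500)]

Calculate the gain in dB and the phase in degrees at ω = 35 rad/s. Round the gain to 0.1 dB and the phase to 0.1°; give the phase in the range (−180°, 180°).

At s = jω = j35:
zero (s+4): 4 + j35 → |·| = √(4²+35²) = √1241 ≈ 35.228, ∠ = arctan(35/4) ≈ 83.48°
pole (s+35): 35 + j35 → |·| = √(35²+35²) = √2450 ≈ 49.497, ∠ = arctan(35/35) ≈ 45.00°
pole (s+500): 500 + j35 → |·| = √(500²+35²) = √251225 ≈ 501.22, ∠ = arctan(35/500) ≈ 4.00°
|H| = 2 · 35.228 / 24809 ≈ 0.0028399
Gain = 20 log₁₀(0.0028399) ≈ -50.93 dB
∠H = 83.48° − 49.00° = 34.48°

-50.9 dB, 34.5°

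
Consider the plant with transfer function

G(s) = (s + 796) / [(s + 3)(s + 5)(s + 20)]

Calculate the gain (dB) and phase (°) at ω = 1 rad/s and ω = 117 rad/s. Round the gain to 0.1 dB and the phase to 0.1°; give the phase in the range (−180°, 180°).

ω = 1: 7.8 dB, -32.5°; ω = 117: -66.1 dB, 112.0°

At s = jω = j1:
zero (s+796): 796 + j1 → |·| = √(796²+1²) = √633617 ≈ 796, ∠ = arctan(1/796) ≈ 0.07°
pole (s+3): 3 + j1 → |·| = √(3²+1²) = √10 ≈ 3.1623, ∠ = arctan(1/3) ≈ 18.43°
pole (s+5): 5 + j1 → |·| = √(5²+1²) = √26 ≈ 5.099, ∠ = arctan(1/5) ≈ 11.31°
pole (s+20): 20 + j1 → |·| = √(20²+1²) = √401 ≈ 20.025, ∠ = arctan(1/20) ≈ 2.86°
|G| = 1 · 796 / 322.89 ≈ 2.4652
Gain = 20 log₁₀(2.4652) ≈ 7.84 dB
∠G = 0.07° − 32.60° = -32.53°

At s = jω = j117:
zero (s+796): 796 + j117 → |·| = √(796²+117²) = √647305 ≈ 804.55, ∠ = arctan(117/796) ≈ 8.36°
pole (s+3): 3 + j117 → |·| = √(3²+117²) = √13698 ≈ 117.04, ∠ = arctan(117/3) ≈ 88.53°
pole (s+5): 5 + j117 → |·| = √(5²+117²) = √13714 ≈ 117.11, ∠ = arctan(117/5) ≈ 87.55°
pole (s+20): 20 + j117 → |·| = √(20²+117²) = √14089 ≈ 118.7, ∠ = arctan(117/20) ≈ 80.30°
|G| = 1 · 804.55 / 1.627e+06 ≈ 0.0004945
Gain = 20 log₁₀(0.0004945) ≈ -66.12 dB
∠G = 8.36° − 256.38° = -248.02° ≡ 111.98° (principal value)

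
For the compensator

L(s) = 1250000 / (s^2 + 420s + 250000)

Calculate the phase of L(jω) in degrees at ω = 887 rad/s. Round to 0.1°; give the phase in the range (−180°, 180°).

At s = jω = j887:
quadratic: (j887)² + 420·j887 + 250000 = -536769 + j372540 → |·| ≈ 6.5338e+05, ∠ ≈ 145.24°
∠L = 0.00° − 145.24° = -145.24°

-145.2°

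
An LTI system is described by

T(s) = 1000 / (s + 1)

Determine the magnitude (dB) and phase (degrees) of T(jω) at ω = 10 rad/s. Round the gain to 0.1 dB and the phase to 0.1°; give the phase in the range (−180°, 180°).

Substitute s = j10:
Numerator: 1000 = 1000 + j0
Denominator: (j10) + 1 = 1 + j10
|N| = √(1000² + 0²) ≈ 1000, ∠N ≈ 0.00°
|D| = √(1² + 10²) ≈ 10.05, ∠D ≈ 84.29°
|T| = 1000 / 10.05 ≈ 99.502
Gain = 20 log₁₀(99.502) ≈ 39.96 dB
∠T = 0.00° − 84.29° = -84.29°

40.0 dB, -84.3°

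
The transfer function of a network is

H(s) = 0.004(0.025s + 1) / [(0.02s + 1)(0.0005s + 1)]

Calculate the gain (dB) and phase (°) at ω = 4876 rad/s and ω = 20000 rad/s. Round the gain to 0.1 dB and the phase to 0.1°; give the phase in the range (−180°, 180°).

At ω = 4876 rad/s:
zero (1 + j4876·0.025) = 1 + j121.9 → |·| ≈ 121.9, ∠ ≈ 89.53°
pole (1 + j4876·0.02) = 1 + j97.52 → |·| ≈ 97.525, ∠ ≈ 89.41°
pole (1 + j4876·0.0005) = 1 + j2.438 → |·| ≈ 2.6351, ∠ ≈ 67.70°
|H| = 0.004 · 121.9 / (97.525 · 2.6351) ≈ 0.0018974
Gain = 20 log₁₀(0.0018974) ≈ -54.44 dB
∠H = (89.53°) − (89.41° + 67.70°) = -67.58°

At ω = 20000 rad/s:
zero (1 + j20000·0.025) = 1 + j500 → |·| ≈ 500, ∠ ≈ 89.89°
pole (1 + j20000·0.02) = 1 + j400 → |·| ≈ 400, ∠ ≈ 89.86°
pole (1 + j20000·0.0005) = 1 + j10 → |·| ≈ 10.05, ∠ ≈ 84.29°
|H| = 0.004 · 500 / (400 · 10.05) ≈ 0.00049751
Gain = 20 log₁₀(0.00049751) ≈ -66.06 dB
∠H = (89.89°) − (89.86° + 84.29°) = -84.26°

ω = 4876: -54.4 dB, -67.6°; ω = 20000: -66.1 dB, -84.3°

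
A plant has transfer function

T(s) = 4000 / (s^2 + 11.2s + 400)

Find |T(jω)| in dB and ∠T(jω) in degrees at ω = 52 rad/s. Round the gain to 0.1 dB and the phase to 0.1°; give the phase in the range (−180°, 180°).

At s = jω = j52:
quadratic: (j52)² + 11.2·j52 + 400 = -2304 + j582.4 → |·| ≈ 2376.5, ∠ ≈ 165.81°
|T| = 4000 / 2376.5 ≈ 1.6831
Gain = 20 log₁₀(1.6831) ≈ 4.52 dB
∠T = 0.00° − 165.81° = -165.81°

4.5 dB, -165.8°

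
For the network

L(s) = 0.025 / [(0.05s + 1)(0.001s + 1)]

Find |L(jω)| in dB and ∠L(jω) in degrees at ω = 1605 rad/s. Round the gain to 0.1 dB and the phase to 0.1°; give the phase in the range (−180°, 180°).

At ω = 1605 rad/s:
pole (1 + j1605·0.05) = 1 + j80.25 → |·| ≈ 80.256, ∠ ≈ 89.29°
pole (1 + j1605·0.001) = 1 + j1.605 → |·| ≈ 1.891, ∠ ≈ 58.07°
|L| = 0.025 · 1 / (80.256 · 1.891) ≈ 0.00016473
Gain = 20 log₁₀(0.00016473) ≈ -75.66 dB
∠L = (0°) − (89.29° + 58.07°) = -147.36°

-75.7 dB, -147.4°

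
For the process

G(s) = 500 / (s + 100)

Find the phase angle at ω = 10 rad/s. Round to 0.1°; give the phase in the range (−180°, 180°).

-5.7°

At s = jω = j10:
pole (s+100): 100 + j10 → |·| = √(100²+10²) = √10100 ≈ 100.5, ∠ = arctan(10/100) ≈ 5.71°
∠G = 0.00° − 5.71° = -5.71°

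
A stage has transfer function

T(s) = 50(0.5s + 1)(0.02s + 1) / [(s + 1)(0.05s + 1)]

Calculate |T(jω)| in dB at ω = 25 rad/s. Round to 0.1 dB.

At ω = 25 rad/s:
zero (1 + j25·0.5) = 1 + j12.5 → |·| ≈ 12.54, ∠ ≈ 85.43°
zero (1 + j25·0.02) = 1 + j0.5 → |·| ≈ 1.118, ∠ ≈ 26.57°
pole (1 + j25·1) = 1 + j25 → |·| ≈ 25.02, ∠ ≈ 87.71°
pole (1 + j25·0.05) = 1 + j1.25 → |·| ≈ 1.6008, ∠ ≈ 51.34°
|T| = 50 · 12.54 · 1.118 / (25.02 · 1.6008) ≈ 17.502
Gain = 20 log₁₀(17.502) ≈ 24.86 dB

24.9 dB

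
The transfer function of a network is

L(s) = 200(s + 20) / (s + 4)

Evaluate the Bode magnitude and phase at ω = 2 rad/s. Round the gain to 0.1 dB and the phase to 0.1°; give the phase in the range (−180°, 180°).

At s = jω = j2:
zero (s+20): 20 + j2 → |·| = √(20²+2²) = √404 ≈ 20.1, ∠ = arctan(2/20) ≈ 5.71°
pole (s+4): 4 + j2 → |·| = √(4²+2²) = √20 ≈ 4.4721, ∠ = arctan(2/4) ≈ 26.57°
|L| = 200 · 20.1 / 4.4721 ≈ 898.91
Gain = 20 log₁₀(898.91) ≈ 59.07 dB
∠L = 5.71° − 26.57° = -20.86°

59.1 dB, -20.9°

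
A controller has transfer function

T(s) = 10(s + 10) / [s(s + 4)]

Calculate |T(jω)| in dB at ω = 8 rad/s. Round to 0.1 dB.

5.1 dB

At s = jω = j8:
zero (s+10): 10 + j8 → |·| = √(10²+8²) = √164 ≈ 12.806, ∠ = arctan(8/10) ≈ 38.66°
pole (s+4): 4 + j8 → |·| = √(4²+8²) = √80 ≈ 8.9443, ∠ = arctan(8/4) ≈ 63.43°
pole at origin: |s| = 8, ∠ = 90.00° (in denominator)
|T| = 10 · 12.806 / 71.554 ≈ 1.7897
Gain = 20 log₁₀(1.7897) ≈ 5.06 dB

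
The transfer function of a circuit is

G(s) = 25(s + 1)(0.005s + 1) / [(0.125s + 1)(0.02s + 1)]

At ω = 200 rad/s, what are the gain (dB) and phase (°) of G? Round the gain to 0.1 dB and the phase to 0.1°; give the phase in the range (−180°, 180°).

At ω = 200 rad/s:
zero (1 + j200·1) = 1 + j200 → |·| ≈ 200, ∠ ≈ 89.71°
zero (1 + j200·0.005) = 1 + j1 → |·| ≈ 1.4142, ∠ ≈ 45.00°
pole (1 + j200·0.125) = 1 + j25 → |·| ≈ 25.02, ∠ ≈ 87.71°
pole (1 + j200·0.02) = 1 + j4 → |·| ≈ 4.1231, ∠ ≈ 75.96°
|G| = 25 · 200 · 1.4142 / (25.02 · 4.1231) ≈ 68.544
Gain = 20 log₁₀(68.544) ≈ 36.72 dB
∠G = (89.71° + 45.00°) − (87.71° + 75.96°) = -28.96°

36.7 dB, -29.0°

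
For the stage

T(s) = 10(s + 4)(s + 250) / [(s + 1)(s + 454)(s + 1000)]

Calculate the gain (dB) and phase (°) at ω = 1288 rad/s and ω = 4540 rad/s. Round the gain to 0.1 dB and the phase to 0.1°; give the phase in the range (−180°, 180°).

At s = jω = j1288:
zero (s+4): 4 + j1288 → |·| = √(4²+1288²) = √1658960 ≈ 1288, ∠ = arctan(1288/4) ≈ 89.82°
zero (s+250): 250 + j1288 → |·| = √(250²+1288²) = √1721444 ≈ 1312, ∠ = arctan(1288/250) ≈ 79.02°
pole (s+1): 1 + j1288 → |·| = √(1²+1288²) = √1658945 ≈ 1288, ∠ = arctan(1288/1) ≈ 89.96°
pole (s+454): 454 + j1288 → |·| = √(454²+1288²) = √1865060 ≈ 1365.7, ∠ = arctan(1288/454) ≈ 70.58°
pole (s+1000): 1000 + j1288 → |·| = √(1000²+1288²) = √2658944 ≈ 1630.6, ∠ = arctan(1288/1000) ≈ 52.17°
|T| = 10 · 1.6899e+06 / 2.8683e+09 ≈ 0.0058916
Gain = 20 log₁₀(0.0058916) ≈ -44.60 dB
∠T = 168.84° − 212.71° = -43.87°

At s = jω = j4540:
zero (s+4): 4 + j4540 → |·| = √(4²+4540²) = √20611616 ≈ 4540, ∠ = arctan(4540/4) ≈ 89.95°
zero (s+250): 250 + j4540 → |·| = √(250²+4540²) = √20674100 ≈ 4546.9, ∠ = arctan(4540/250) ≈ 86.85°
pole (s+1): 1 + j4540 → |·| = √(1²+4540²) = √20611601 ≈ 4540, ∠ = arctan(4540/1) ≈ 89.99°
pole (s+454): 454 + j4540 → |·| = √(454²+4540²) = √20817716 ≈ 4562.6, ∠ = arctan(4540/454) ≈ 84.29°
pole (s+1000): 1000 + j4540 → |·| = √(1000²+4540²) = √21611600 ≈ 4648.8, ∠ = arctan(4540/1000) ≈ 77.58°
|T| = 10 · 2.0643e+07 / 9.6296e+10 ≈ 0.0021437
Gain = 20 log₁₀(0.0021437) ≈ -53.38 dB
∠T = 176.80° − 251.86° = -75.06°

ω = 1288: -44.6 dB, -43.9°; ω = 4540: -53.4 dB, -75.1°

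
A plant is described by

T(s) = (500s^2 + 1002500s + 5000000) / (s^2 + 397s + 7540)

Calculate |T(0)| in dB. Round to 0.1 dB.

T(0) = 5000000 / 7540 ≈ 663.13
20 log₁₀(663.13) ≈ 56.43 dB

56.4 dB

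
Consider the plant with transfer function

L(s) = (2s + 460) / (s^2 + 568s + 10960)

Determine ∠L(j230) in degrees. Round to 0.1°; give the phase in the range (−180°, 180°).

Substitute s = j230:
Numerator: 2(j230) + 460 = 460 + j460
Denominator: (j230)^2 + 568(j230) + 10960 = -41940 + j130640
|N| = √(460² + 460²) ≈ 650.54, ∠N ≈ 45.00°
|D| = √(41940² + 130640²) ≈ 1.3721e+05, ∠D ≈ 107.80°
∠L = 45.00° − 107.80° = -62.80°

-62.8°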